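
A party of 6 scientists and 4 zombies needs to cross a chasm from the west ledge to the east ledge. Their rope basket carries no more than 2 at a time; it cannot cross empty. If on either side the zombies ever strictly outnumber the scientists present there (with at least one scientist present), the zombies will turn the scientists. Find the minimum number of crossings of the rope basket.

Counting alone: each trip to the east ledge takes at most 2 across and each return brings at least 1 back, so after t trips out (and t−1 returns) at most 2t − (t−1) of the 10 are across; that first reaches 10 at t = 9, so at least 17 crossings are needed.
The plan below uses exactly 17 crossings, so it is optimal:
1. 2 zombies → the east ledge.  (the west ledge: 6S 2Z; the east ledge: 0S 2Z)
2. 1 zombie ← the west ledge.  (the west ledge: 6S 3Z; the east ledge: 0S 1Z)
3. 2 zombies → the east ledge.  (the west ledge: 6S 1Z; the east ledge: 0S 3Z)
4. 1 zombie ← the west ledge.  (the west ledge: 6S 2Z; the east ledge: 0S 2Z)
5. 2 scientists → the east ledge.  (the west ledge: 4S 2Z; the east ledge: 2S 2Z)
6. 1 zombie ← the west ledge.  (the west ledge: 4S 3Z; the east ledge: 2S 1Z)
7. 1 scientist and 1 zombie → the east ledge.  (the west ledge: 3S 2Z; the east ledge: 3S 2Z)
8. 1 zombie ← the west ledge.  (the west ledge: 3S 3Z; the east ledge: 3S 1Z)
9. 2 zombies → the east ledge.  (the west ledge: 3S 1Z; the east ledge: 3S 3Z)
10. 1 zombie ← the west ledge.  (the west ledge: 3S 2Z; the east ledge: 3S 2Z)
11. 1 scientist and 1 zombie → the east ledge.  (the west ledge: 2S 1Z; the east ledge: 4S 3Z)
12. 1 zombie ← the west ledge.  (the west ledge: 2S 2Z; the east ledge: 4S 2Z)
13. 2 zombies → the east ledge.  (the west ledge: 2S 0Z; the east ledge: 4S 4Z)
14. 1 zombie ← the west ledge.  (the west ledge: 2S 1Z; the east ledge: 4S 3Z)
15. 1 scientist and 1 zombie → the east ledge.  (the west ledge: 1S 0Z; the east ledge: 5S 4Z)
16. 1 zombie ← the west ledge.  (the west ledge: 1S 1Z; the east ledge: 5S 3Z)
17. 1 scientist and 1 zombie → the east ledge.  (the west ledge: 0S 0Z; the east ledge: 6S 4Z)

17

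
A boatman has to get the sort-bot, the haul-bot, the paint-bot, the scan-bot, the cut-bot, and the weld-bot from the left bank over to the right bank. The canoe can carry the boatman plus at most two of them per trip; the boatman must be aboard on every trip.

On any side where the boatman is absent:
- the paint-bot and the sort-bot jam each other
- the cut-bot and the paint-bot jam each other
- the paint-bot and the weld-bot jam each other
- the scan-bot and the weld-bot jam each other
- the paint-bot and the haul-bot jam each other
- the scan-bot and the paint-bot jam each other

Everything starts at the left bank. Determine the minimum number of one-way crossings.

Counting alone: the boatman can take at most 2 across per trip to the right bank, so moving all 6 needs at least 3 loaded trips out, with a return between consecutive ones — at least 5 crossings.
The safety rule pushes this higher. Following every safe sequence of crossings, the most of the 6 that can be at the right bank as the canoe arrives there on crossings 5, 7 is 4, 5 respectively — never all 6.
So no plan with fewer than 9 crossings exists, and this one achieves 9:
1. Boatman goes to the right bank with the paint-bot and the scan-bot.  [the left bank: the cut-bot, the haul-bot, the sort-bot, the weld-bot | the right bank: the paint-bot, the scan-bot]
2. Boatman goes back to the left bank with the paint-bot.  [the left bank: the cut-bot, the haul-bot, the paint-bot, the sort-bot, the weld-bot | the right bank: the scan-bot]
3. Boatman goes to the right bank with the paint-bot and the sort-bot.  [the left bank: the cut-bot, the haul-bot, the weld-bot | the right bank: the paint-bot, the scan-bot, the sort-bot]
4. Boatman goes back to the left bank with the paint-bot.  [the left bank: the cut-bot, the haul-bot, the paint-bot, the weld-bot | the right bank: the scan-bot, the sort-bot]
5. Boatman goes to the right bank with the haul-bot and the paint-bot.  [the left bank: the cut-bot, the weld-bot | the right bank: the haul-bot, the paint-bot, the scan-bot, the sort-bot]
6. Boatman goes back to the left bank with the paint-bot.  [the left bank: the cut-bot, the paint-bot, the weld-bot | the right bank: the haul-bot, the scan-bot, the sort-bot]
7. Boatman goes to the right bank with the cut-bot and the paint-bot.  [the left bank: the weld-bot | the right bank: the cut-bot, the haul-bot, the paint-bot, the scan-bot, the sort-bot]
8. Boatman goes back to the left bank with the paint-bot.  [the left bank: the paint-bot, the weld-bot | the right bank: the cut-bot, the haul-bot, the scan-bot, the sort-bot]
9. Boatman goes to the right bank with the paint-bot and the weld-bot.  [the left bank: — | the right bank: the cut-bot, the haul-bot, the paint-bot, the scan-bot, the sort-bot, the weld-bot]

9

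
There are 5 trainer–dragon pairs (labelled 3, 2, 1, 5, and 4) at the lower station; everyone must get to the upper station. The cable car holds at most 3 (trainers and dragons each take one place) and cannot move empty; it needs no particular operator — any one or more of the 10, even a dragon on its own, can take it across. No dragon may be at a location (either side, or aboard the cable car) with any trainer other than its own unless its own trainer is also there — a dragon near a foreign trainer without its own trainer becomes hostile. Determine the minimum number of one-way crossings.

Counting alone: each trip to the upper station takes at most 3 across and each return brings at least 1 back, so after t trips out (and t−1 returns) at most 3t − (t−1) of the 10 are across; that first reaches 10 at t = 5, so at least 9 crossings are needed.
The safety rule pushes this higher. Following every safe sequence of crossings, the most of the 10 that can be at the upper station as the cable car arrives there on crossing 9 is 9 — never all 10.
So no plan with fewer than 11 crossings exists, and this one achieves 11:
1. dragon 3 and trainer 3 cross → the upper station.
2. trainer 3 crosses ← the lower station.
3. dragon 1, dragon 2, and dragon 5 cross → the upper station.
4. dragon 3 crosses ← the lower station.
5. trainer 1, trainer 2, and trainer 5 cross → the upper station.
6. dragon 2 and trainer 2 cross ← the lower station.
7. trainer 2, trainer 3, and trainer 4 cross → the upper station.
8. dragon 1 crosses ← the lower station.
9. dragon 2 and dragon 3 cross → the upper station.
10. dragon 3 crosses ← the lower station.
11. dragon 1, dragon 3, and dragon 4 cross → the upper station.

11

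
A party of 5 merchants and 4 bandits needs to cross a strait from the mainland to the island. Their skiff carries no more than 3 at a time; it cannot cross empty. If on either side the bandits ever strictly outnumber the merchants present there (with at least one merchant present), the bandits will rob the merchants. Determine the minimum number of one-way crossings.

7

Counting alone: each trip to the island takes at most 3 across and each return brings at least 1 back, so after t trips out (and t−1 returns) at most 3t − (t−1) of the 9 are across; that first reaches 9 at t = 4, so at least 7 crossings are needed.
The plan below uses exactly 7 crossings, so it is optimal:
1. 3 bandits → the island.  (the mainland: 5M 1B; the island: 0M 3B)
2. 1 bandit ← the mainland.  (the mainland: 5M 2B; the island: 0M 2B)
3. 3 merchants → the island.  (the mainland: 2M 2B; the island: 3M 2B)
4. 1 merchant ← the mainland.  (the mainland: 3M 2B; the island: 2M 2B)
5. 2 merchants and 1 bandit → the island.  (the mainland: 1M 1B; the island: 4M 3B)
6. 1 merchant ← the mainland.  (the mainland: 2M 1B; the island: 3M 3B)
7. 2 merchants and 1 bandit → the island.  (the mainland: 0M 0B; the island: 5M 4B)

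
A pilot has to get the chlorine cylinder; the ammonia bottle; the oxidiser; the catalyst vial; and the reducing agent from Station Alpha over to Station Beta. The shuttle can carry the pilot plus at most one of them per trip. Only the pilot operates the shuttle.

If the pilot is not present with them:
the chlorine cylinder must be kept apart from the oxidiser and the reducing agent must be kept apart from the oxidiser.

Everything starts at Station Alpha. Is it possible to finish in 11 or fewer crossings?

Yes — this plan uses 11 crossings (≤ 11):
1. Pilot goes to Station Beta with the oxidiser.
2. Pilot goes back to Station Alpha alone.
3. Pilot goes to Station Beta with the chlorine cylinder.
4. Pilot goes back to Station Alpha with the oxidiser.
5. Pilot goes to Station Beta with the reducing agent.
6. Pilot goes back to Station Alpha alone.
7. Pilot goes to Station Beta with the ammonia bottle.
8. Pilot goes back to Station Alpha alone.
9. Pilot goes to Station Beta with the catalyst vial.
10. Pilot goes back to Station Alpha alone.
11. Pilot goes to Station Beta with the oxidiser.

Yes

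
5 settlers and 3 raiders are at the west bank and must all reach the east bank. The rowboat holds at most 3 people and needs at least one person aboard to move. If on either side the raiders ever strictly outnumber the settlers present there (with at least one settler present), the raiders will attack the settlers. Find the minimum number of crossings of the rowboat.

7

Counting alone: each trip to the east bank takes at most 3 across and each return brings at least 1 back, so after t trips out (and t−1 returns) at most 3t − (t−1) of the 8 are across; that first reaches 8 at t = 4, so at least 7 crossings are needed.
The plan below uses exactly 7 crossings, so it is optimal:
1. 2 raiders → the east bank.  (the west bank: 5S 1R; the east bank: 0S 2R)
2. 1 raider ← the west bank.  (the west bank: 5S 2R; the east bank: 0S 1R)
3. 2 settlers and 1 raider → the east bank.  (the west bank: 3S 1R; the east bank: 2S 2R)
4. 1 raider ← the west bank.  (the west bank: 3S 2R; the east bank: 2S 1R)
5. 1 settler and 2 raiders → the east bank.  (the west bank: 2S 0R; the east bank: 3S 3R)
6. 1 raider ← the west bank.  (the west bank: 2S 1R; the east bank: 3S 2R)
7. 2 settlers and 1 raider → the east bank.  (the west bank: 0S 0R; the east bank: 5S 3R)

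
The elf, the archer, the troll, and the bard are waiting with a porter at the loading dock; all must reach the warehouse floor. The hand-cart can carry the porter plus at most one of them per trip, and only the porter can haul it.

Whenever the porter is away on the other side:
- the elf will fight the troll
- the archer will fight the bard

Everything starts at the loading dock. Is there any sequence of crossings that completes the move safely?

Whatever the first load, the items left behind include a forbidden pair without the porter. No opening move is safe, so no plan exists.

No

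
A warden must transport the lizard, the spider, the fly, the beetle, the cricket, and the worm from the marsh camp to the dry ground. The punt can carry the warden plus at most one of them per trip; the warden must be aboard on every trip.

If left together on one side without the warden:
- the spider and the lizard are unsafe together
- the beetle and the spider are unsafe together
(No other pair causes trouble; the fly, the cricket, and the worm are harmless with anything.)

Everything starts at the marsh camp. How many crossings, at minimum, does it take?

Counting alone: the warden can take at most 1 across per trip to the dry ground, so moving all 6 needs at least 6 loaded trips out, with a return between consecutive ones — at least 11 crossings.
The safety rule pushes this higher. Following every safe sequence of crossings, the most of the 6 that can be at the dry ground as the punt arrives there on crossing 11 is 5 — never all 6.
So no plan with fewer than 13 crossings exists, and this one achieves 13:
1. Warden goes to the dry ground with the spider.
2. Warden goes back to the marsh camp alone.
3. Warden goes to the dry ground with the lizard.
4. Warden goes back to the marsh camp with the spider.
5. Warden goes to the dry ground with the beetle.
6. Warden goes back to the marsh camp alone.
7. Warden goes to the dry ground with the fly.
8. Warden goes back to the marsh camp alone.
9. Warden goes to the dry ground with the cricket.
10. Warden goes back to the marsh camp alone.
11. Warden goes to the dry ground with the worm.
12. Warden goes back to the marsh camp alone.
13. Warden goes to the dry ground with the spider.

13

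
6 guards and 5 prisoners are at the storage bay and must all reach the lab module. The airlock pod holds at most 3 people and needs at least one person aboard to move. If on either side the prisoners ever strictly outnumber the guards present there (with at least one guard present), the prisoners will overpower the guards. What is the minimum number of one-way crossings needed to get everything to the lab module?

9

Counting alone: each trip to the lab module takes at most 3 across and each return brings at least 1 back, so after t trips out (and t−1 returns) at most 3t − (t−1) of the 11 are across; that first reaches 11 at t = 5, so at least 9 crossings are needed.
The plan below uses exactly 9 crossings, so it is optimal:
1. 3 prisoners → the lab module.  (the storage bay: 6G 2P; the lab module: 0G 3P)
2. 1 prisoner ← the storage bay.  (the storage bay: 6G 3P; the lab module: 0G 2P)
3. 3 guards → the lab module.  (the storage bay: 3G 3P; the lab module: 3G 2P)
4. 1 guard ← the storage bay.  (the storage bay: 4G 3P; the lab module: 2G 2P)
5. 2 guards and 1 prisoner → the lab module.  (the storage bay: 2G 2P; the lab module: 4G 3P)
6. 1 guard ← the storage bay.  (the storage bay: 3G 2P; the lab module: 3G 3P)
7. 2 guards and 1 prisoner → the lab module.  (the storage bay: 1G 1P; the lab module: 5G 4P)
8. 1 guard ← the storage bay.  (the storage bay: 2G 1P; the lab module: 4G 4P)
9. 2 guards and 1 prisoner → the lab module.  (the storage bay: 0G 0P; the lab module: 6G 5P)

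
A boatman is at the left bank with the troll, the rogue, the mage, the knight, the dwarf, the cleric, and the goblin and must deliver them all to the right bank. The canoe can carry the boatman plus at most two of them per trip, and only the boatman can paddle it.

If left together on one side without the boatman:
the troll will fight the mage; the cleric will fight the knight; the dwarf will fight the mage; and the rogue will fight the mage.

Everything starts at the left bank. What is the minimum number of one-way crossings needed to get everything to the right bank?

7

Counting alone: the boatman can take at most 2 across per trip to the right bank, so moving all 7 needs at least 4 loaded trips out, with a return between consecutive ones — at least 7 crossings.
The plan below uses exactly 7 crossings, so it is optimal:
1. Boatman goes to the right bank with the knight and the mage.
2. Boatman goes back to the left bank alone.
3. Boatman goes to the right bank with the rogue and the troll.
4. Boatman goes back to the left bank with the mage.
5. Boatman goes to the right bank with the dwarf and the goblin.
6. Boatman goes back to the left bank alone.
7. Boatman goes to the right bank with the cleric and the mage.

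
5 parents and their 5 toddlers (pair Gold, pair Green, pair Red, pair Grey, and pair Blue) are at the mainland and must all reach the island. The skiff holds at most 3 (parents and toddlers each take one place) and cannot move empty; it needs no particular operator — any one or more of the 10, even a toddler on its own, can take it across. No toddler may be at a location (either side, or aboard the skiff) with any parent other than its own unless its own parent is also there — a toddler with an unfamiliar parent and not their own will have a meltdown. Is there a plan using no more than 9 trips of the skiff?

Counting alone: each trip to the island takes at most 3 across and each return brings at least 1 back, so after t trips out (and t−1 returns) at most 3t − (t−1) of the 10 are across; that first reaches 10 at t = 5, so at least 9 crossings are needed.
The safety rule pushes this higher. Following every safe sequence of crossings, the most of the 10 that can be at the island as the skiff arrives there on crossing 9 is 9 — never all 10.
So the move cannot be finished within 9 crossings. (The shortest complete plan takes 11:)
1. parent Gold and toddler Gold cross → the island.
2. parent Gold crosses ← the mainland.
3. toddler Green, toddler Grey, and toddler Red cross → the island.
4. toddler Gold crosses ← the mainland.
5. parent Green, parent Grey, and parent Red cross → the island.
6. parent Green and toddler Green cross ← the mainland.
7. parent Blue, parent Gold, and parent Green cross → the island.
8. toddler Red crosses ← the mainland.
9. toddler Gold and toddler Green cross → the island.
10. toddler Gold crosses ← the mainland.
11. toddler Blue, toddler Gold, and toddler Red cross → the island.

No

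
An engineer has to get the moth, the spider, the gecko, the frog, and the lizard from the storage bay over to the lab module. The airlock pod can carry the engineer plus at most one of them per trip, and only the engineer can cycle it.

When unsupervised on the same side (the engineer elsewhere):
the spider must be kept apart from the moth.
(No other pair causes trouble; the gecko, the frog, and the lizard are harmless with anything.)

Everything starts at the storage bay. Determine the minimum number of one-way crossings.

Counting alone: the engineer can take at most 1 across per trip to the lab module, so moving all 5 needs at least 5 loaded trips out, with a return between consecutive ones — at least 9 crossings.
The plan below uses exactly 9 crossings, so it is optimal:
1. Engineer goes to the lab module with the moth.  [the storage bay: the frog, the gecko, the lizard, the spider | the lab module: the moth]
2. Engineer goes back to the storage bay alone.  [the storage bay: the frog, the gecko, the lizard, the spider | the lab module: the moth]
3. Engineer goes to the lab module with the gecko.  [the storage bay: the frog, the lizard, the spider | the lab module: the gecko, the moth]
4. Engineer goes back to the storage bay alone.  [the storage bay: the frog, the lizard, the spider | the lab module: the gecko, the moth]
5. Engineer goes to the lab module with the frog.  [the storage bay: the lizard, the spider | the lab module: the frog, the gecko, the moth]
6. Engineer goes back to the storage bay alone.  [the storage bay: the lizard, the spider | the lab module: the frog, the gecko, the moth]
7. Engineer goes to the lab module with the lizard.  [the storage bay: the spider | the lab module: the frog, the gecko, the lizard, the moth]
8. Engineer goes back to the storage bay alone.  [the storage bay: the spider | the lab module: the frog, the gecko, the lizard, the moth]
9. Engineer goes to the lab module with the spider.  [the storage bay: — | the lab module: the frog, the gecko, the lizard, the moth, the spider]

9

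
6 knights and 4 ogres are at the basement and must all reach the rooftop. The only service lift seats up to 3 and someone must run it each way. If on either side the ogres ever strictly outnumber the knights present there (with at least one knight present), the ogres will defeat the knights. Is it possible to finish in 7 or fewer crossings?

No

Counting alone: each trip to the rooftop takes at most 3 across and each return brings at least 1 back, so after t trips out (and t−1 returns) at most 3t − (t−1) of the 10 are across; that first reaches 10 at t = 5, so at least 9 crossings are needed.
Since 7 < 9, 7 crossings cannot be enough. (The shortest complete plan in fact takes 9:)
1. 2 ogres → the rooftop.  (the basement: 6K 2O; the rooftop: 0K 2O)
2. 1 ogre ← the basement.  (the basement: 6K 3O; the rooftop: 0K 1O)
3. 3 ogres → the rooftop.  (the basement: 6K 0O; the rooftop: 0K 4O)
4. 1 ogre ← the basement.  (the basement: 6K 1O; the rooftop: 0K 3O)
5. 3 knights → the rooftop.  (the basement: 3K 1O; the rooftop: 3K 3O)
6. 1 ogre ← the basement.  (the basement: 3K 2O; the rooftop: 3K 2O)
7. 1 knight and 2 ogres → the rooftop.  (the basement: 2K 0O; the rooftop: 4K 4O)
8. 1 ogre ← the basement.  (the basement: 2K 1O; the rooftop: 4K 3O)
9. 2 knights and 1 ogre → the rooftop.  (the basement: 0K 0O; the rooftop: 6K 4O)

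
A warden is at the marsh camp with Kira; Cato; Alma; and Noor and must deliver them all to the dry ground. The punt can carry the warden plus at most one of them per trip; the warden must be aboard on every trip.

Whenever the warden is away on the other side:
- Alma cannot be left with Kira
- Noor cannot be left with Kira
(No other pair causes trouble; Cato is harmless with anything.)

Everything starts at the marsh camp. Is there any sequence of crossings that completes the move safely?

1. Warden goes to the dry ground with Kira.  [the marsh camp: Alma, Cato, Noor | the dry ground: Kira]
2. Warden goes back to the marsh camp alone.  [the marsh camp: Alma, Cato, Noor | the dry ground: Kira]
3. Warden goes to the dry ground with Cato.  [the marsh camp: Alma, Noor | the dry ground: Cato, Kira]
4. Warden goes back to the marsh camp alone.  [the marsh camp: Alma, Noor | the dry ground: Cato, Kira]
5. Warden goes to the dry ground with Alma.  [the marsh camp: Noor | the dry ground: Alma, Cato, Kira]
6. Warden goes back to the marsh camp with Kira.  [the marsh camp: Kira, Noor | the dry ground: Alma, Cato]
7. Warden goes to the dry ground with Noor.  [the marsh camp: Kira | the dry ground: Alma, Cato, Noor]
8. Warden goes back to the marsh camp alone.  [the marsh camp: Kira | the dry ground: Alma, Cato, Noor]
9. Warden goes to the dry ground with Kira.  [the marsh camp: — | the dry ground: Alma, Cato, Kira, Noor]

Yes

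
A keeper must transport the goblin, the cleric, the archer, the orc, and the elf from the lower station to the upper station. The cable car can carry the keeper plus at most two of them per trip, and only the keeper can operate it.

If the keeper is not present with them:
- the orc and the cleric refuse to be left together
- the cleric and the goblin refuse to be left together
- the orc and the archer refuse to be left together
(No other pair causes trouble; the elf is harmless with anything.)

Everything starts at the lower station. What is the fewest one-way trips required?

Counting alone: the keeper can take at most 2 across per trip to the upper station, so moving all 5 needs at least 3 loaded trips out, with a return between consecutive ones — at least 5 crossings.
The plan below uses exactly 5 crossings, so it is optimal:
1. Keeper goes to the upper station with the goblin and the orc.  [the lower station: the archer, the cleric, the elf | the upper station: the goblin, the orc]
2. Keeper goes back to the lower station alone.  [the lower station: the archer, the cleric, the elf | the upper station: the goblin, the orc]
3. Keeper goes to the upper station with the elf.  [the lower station: the archer, the cleric | the upper station: the elf, the goblin, the orc]
4. Keeper goes back to the lower station alone.  [the lower station: the archer, the cleric | the upper station: the elf, the goblin, the orc]
5. Keeper goes to the upper station with the archer and the cleric.  [the lower station: — | the upper station: the archer, the cleric, the elf, the goblin, the orc]

5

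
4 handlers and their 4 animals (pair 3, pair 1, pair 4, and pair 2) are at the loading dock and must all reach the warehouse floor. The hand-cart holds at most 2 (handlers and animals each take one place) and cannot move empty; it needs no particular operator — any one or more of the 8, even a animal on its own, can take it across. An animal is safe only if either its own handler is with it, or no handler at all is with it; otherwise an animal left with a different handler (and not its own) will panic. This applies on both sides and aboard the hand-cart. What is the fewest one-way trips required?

Following every safe sequence of crossings from the start, the most of the 8 that can be at the warehouse floor as the hand-cart arrives there on crossings 1, 3, 5 is 2, 3, 4 respectively; the best ever achieved is 4 of 8.
From crossing 7 on, no configuration arises that was not already reachable earlier: only 44 distinct safe configurations (who is on which side, and where the hand-cart is) can ever be reached, none of them has everyone across, and every continuation just revisits them. So no valid plan exists.

impossible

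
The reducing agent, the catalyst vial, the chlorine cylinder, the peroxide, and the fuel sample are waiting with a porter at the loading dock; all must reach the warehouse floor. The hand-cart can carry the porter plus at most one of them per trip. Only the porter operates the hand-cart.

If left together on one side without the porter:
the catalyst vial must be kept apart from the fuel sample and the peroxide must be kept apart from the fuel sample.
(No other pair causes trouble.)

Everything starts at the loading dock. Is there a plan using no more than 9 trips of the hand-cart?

No

Counting alone: the porter can take at most 1 across per trip to the warehouse floor, so moving all 5 needs at least 5 loaded trips out, with a return between consecutive ones — at least 9 crossings.
The safety rule pushes this higher. Following every safe sequence of crossings, the most of the 5 that can be at the warehouse floor as the hand-cart arrives there on crossing 9 is 4 — never all 5.
So the move cannot be finished within 9 crossings. (The shortest complete plan takes 11:)
1. Porter goes to the warehouse floor with the fuel sample.  [the loading dock: the catalyst vial, the chlorine cylinder, the peroxide, the reducing agent | the warehouse floor: the fuel sample]
2. Porter goes back to the loading dock alone.  [the loading dock: the catalyst vial, the chlorine cylinder, the peroxide, the reducing agent | the warehouse floor: the fuel sample]
3. Porter goes to the warehouse floor with the reducing agent.  [the loading dock: the catalyst vial, the chlorine cylinder, the peroxide | the warehouse floor: the fuel sample, the reducing agent]
4. Porter goes back to the loading dock alone.  [the loading dock: the catalyst vial, the chlorine cylinder, the peroxide | the warehouse floor: the fuel sample, the reducing agent]
5. Porter goes to the warehouse floor with the catalyst vial.  [the loading dock: the chlorine cylinder, the peroxide | the warehouse floor: the catalyst vial, the fuel sample, the reducing agent]
6. Porter goes back to the loading dock with the fuel sample.  [the loading dock: the chlorine cylinder, the fuel sample, the peroxide | the warehouse floor: the catalyst vial, the reducing agent]
7. Porter goes to the warehouse floor with the peroxide.  [the loading dock: the chlorine cylinder, the fuel sample | the warehouse floor: the catalyst vial, the peroxide, the reducing agent]
8. Porter goes back to the loading dock alone.  [the loading dock: the chlorine cylinder, the fuel sample | the warehouse floor: the catalyst vial, the peroxide, the reducing agent]
9. Porter goes to the warehouse floor with the chlorine cylinder.  [the loading dock: the fuel sample | the warehouse floor: the catalyst vial, the chlorine cylinder, the peroxide, the reducing agent]
10. Porter goes back to the loading dock alone.  [the loading dock: the fuel sample | the warehouse floor: the catalyst vial, the chlorine cylinder, the peroxide, the reducing agent]
11. Porter goes to the warehouse floor with the fuel sample.  [the loading dock: — | the warehouse floor: the catalyst vial, the chlorine cylinder, the fuel sample, the peroxide, the reducing agent]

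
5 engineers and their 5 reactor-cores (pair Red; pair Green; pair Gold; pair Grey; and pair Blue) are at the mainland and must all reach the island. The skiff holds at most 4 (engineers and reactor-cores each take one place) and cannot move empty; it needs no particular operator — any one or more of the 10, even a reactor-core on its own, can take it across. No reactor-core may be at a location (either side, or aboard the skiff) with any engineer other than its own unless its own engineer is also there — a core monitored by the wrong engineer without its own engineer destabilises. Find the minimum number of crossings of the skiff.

7

Counting alone: each trip to the island takes at most 4 across and each return brings at least 1 back, so after t trips out (and t−1 returns) at most 4t − (t−1) of the 10 are across; that first reaches 10 at t = 3, so at least 5 crossings are needed.
The safety rule pushes this higher. Following every safe sequence of crossings, the most of the 10 that can be at the island as the skiff arrives there on crossing 5 is 9 — never all 10.
So no plan with fewer than 7 crossings exists, and this one achieves 7:
1. engineer Red and reactor-core Red cross → the island.
2. engineer Red crosses ← the mainland.
3. reactor-core Blue, reactor-core Gold, reactor-core Green, and reactor-core Grey cross → the island.
4. reactor-core Red crosses ← the mainland.
5. engineer Blue, engineer Gold, engineer Green, and engineer Grey cross → the island.
6. engineer Green and reactor-core Green cross ← the mainland.
7. engineer Green, engineer Red, reactor-core Green, and reactor-core Red cross → the island.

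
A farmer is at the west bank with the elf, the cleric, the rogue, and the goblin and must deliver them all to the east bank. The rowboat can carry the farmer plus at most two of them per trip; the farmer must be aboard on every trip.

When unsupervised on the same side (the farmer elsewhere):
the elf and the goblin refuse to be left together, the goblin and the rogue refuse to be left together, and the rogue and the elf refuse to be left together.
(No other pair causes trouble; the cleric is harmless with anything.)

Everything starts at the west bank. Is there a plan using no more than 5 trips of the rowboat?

Yes

Yes — this plan uses 5 crossings (≤ 5):
1. Farmer goes to the east bank with the elf and the rogue.  [the west bank: the cleric, the goblin | the east bank: the elf, the rogue]
2. Farmer goes back to the west bank with the elf.  [the west bank: the cleric, the elf, the goblin | the east bank: the rogue]
3. Farmer goes to the east bank with the cleric and the elf.  [the west bank: the goblin | the east bank: the cleric, the elf, the rogue]
4. Farmer goes back to the west bank with the elf.  [the west bank: the elf, the goblin | the east bank: the cleric, the rogue]
5. Farmer goes to the east bank with the elf and the goblin.  [the west bank: — | the east bank: the cleric, the elf, the goblin, the rogue]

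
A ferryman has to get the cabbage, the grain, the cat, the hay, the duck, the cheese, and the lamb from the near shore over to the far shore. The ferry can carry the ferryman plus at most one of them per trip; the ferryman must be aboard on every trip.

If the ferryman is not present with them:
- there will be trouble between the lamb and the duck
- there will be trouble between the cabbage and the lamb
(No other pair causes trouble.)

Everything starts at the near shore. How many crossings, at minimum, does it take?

15

Counting alone: the ferryman can take at most 1 across per trip to the far shore, so moving all 7 needs at least 7 loaded trips out, with a return between consecutive ones — at least 13 crossings.
The safety rule pushes this higher. Following every safe sequence of crossings, the most of the 7 that can be at the far shore as the ferry arrives there on crossing 13 is 6 — never all 7.
So no plan with fewer than 15 crossings exists, and this one achieves 15:
1. Ferryman goes to the far shore with the lamb.  [the near shore: the cabbage, the cat, the cheese, the duck, the grain, the hay | the far shore: the lamb]
2. Ferryman goes back to the near shore alone.  [the near shore: the cabbage, the cat, the cheese, the duck, the grain, the hay | the far shore: the lamb]
3. Ferryman goes to the far shore with the cabbage.  [the near shore: the cat, the cheese, the duck, the grain, the hay | the far shore: the cabbage, the lamb]
4. Ferryman goes back to the near shore with the lamb.  [the near shore: the cat, the cheese, the duck, the grain, the hay, the lamb | the far shore: the cabbage]
5. Ferryman goes to the far shore with the duck.  [the near shore: the cat, the cheese, the grain, the hay, the lamb | the far shore: the cabbage, the duck]
6. Ferryman goes back to the near shore alone.  [the near shore: the cat, the cheese, the grain, the hay, the lamb | the far shore: the cabbage, the duck]
7. Ferryman goes to the far shore with the grain.  [the near shore: the cat, the cheese, the hay, the lamb | the far shore: the cabbage, the duck, the grain]
8. Ferryman goes back to the near shore alone.  [the near shore: the cat, the cheese, the hay, the lamb | the far shore: the cabbage, the duck, the grain]
9. Ferryman goes to the far shore with the cat.  [the near shore: the cheese, the hay, the lamb | the far shore: the cabbage, the cat, the duck, the grain]
10. Ferryman goes back to the near shore alone.  [the near shore: the cheese, the hay, the lamb | the far shore: the cabbage, the cat, the duck, the grain]
11. Ferryman goes to the far shore with the hay.  [the near shore: the cheese, the lamb | the far shore: the cabbage, the cat, the duck, the grain, the hay]
12. Ferryman goes back to the near shore alone.  [the near shore: the cheese, the lamb | the far shore: the cabbage, the cat, the duck, the grain, the hay]
13. Ferryman goes to the far shore with the cheese.  [the near shore: the lamb | the far shore: the cabbage, the cat, the cheese, the duck, the grain, the hay]
14. Ferryman goes back to the near shore alone.  [the near shore: the lamb | the far shore: the cabbage, the cat, the cheese, the duck, the grain, the hay]
15. Ferryman goes to the far shore with the lamb.  [the near shore: — | the far shore: the cabbage, the cat, the cheese, the duck, the grain, the hay, the lamb]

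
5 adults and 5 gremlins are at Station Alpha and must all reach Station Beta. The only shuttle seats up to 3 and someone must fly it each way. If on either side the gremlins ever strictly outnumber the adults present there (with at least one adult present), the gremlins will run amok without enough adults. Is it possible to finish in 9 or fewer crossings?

No

Counting alone: each trip to Station Beta takes at most 3 across and each return brings at least 1 back, so after t trips out (and t−1 returns) at most 3t − (t−1) of the 10 are across; that first reaches 10 at t = 5, so at least 9 crossings are needed.
The safety rule pushes this higher. Following every safe sequence of crossings, the most of the 10 that can be at Station Beta as the shuttle arrives there on crossing 9 is 9 — never all 10.
So the move cannot be finished within 9 crossings. (The shortest complete plan takes 11:)
1. 2 gremlins → Station Beta.  (Station Alpha: 5A 3G; Station Beta: 0A 2G)
2. 1 gremlin ← Station Alpha.  (Station Alpha: 5A 4G; Station Beta: 0A 1G)
3. 3 gremlins → Station Beta.  (Station Alpha: 5A 1G; Station Beta: 0A 4G)
4. 1 gremlin ← Station Alpha.  (Station Alpha: 5A 2G; Station Beta: 0A 3G)
5. 3 adults → Station Beta.  (Station Alpha: 2A 2G; Station Beta: 3A 3G)
6. 1 adult and 1 gremlin ← Station Alpha.  (Station Alpha: 3A 3G; Station Beta: 2A 2G)
7. 3 adults → Station Beta.  (Station Alpha: 0A 3G; Station Beta: 5A 2G)
8. 1 gremlin ← Station Alpha.  (Station Alpha: 0A 4G; Station Beta: 5A 1G)
9. 2 gremlins → Station Beta.  (Station Alpha: 0A 2G; Station Beta: 5A 3G)
10. 1 gremlin ← Station Alpha.  (Station Alpha: 0A 3G; Station Beta: 5A 2G)
11. 3 gremlins → Station Beta.  (Station Alpha: 0A 0G; Station Beta: 5A 5G)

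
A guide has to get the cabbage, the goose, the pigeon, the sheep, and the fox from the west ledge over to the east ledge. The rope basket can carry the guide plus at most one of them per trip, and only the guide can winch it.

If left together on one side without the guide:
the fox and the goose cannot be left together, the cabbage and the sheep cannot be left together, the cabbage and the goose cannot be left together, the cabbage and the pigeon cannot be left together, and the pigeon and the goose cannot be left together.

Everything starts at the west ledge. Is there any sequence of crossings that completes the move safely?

Whatever the first load, the items left behind include a forbidden pair without the guide. No opening move is safe, so no plan exists.

No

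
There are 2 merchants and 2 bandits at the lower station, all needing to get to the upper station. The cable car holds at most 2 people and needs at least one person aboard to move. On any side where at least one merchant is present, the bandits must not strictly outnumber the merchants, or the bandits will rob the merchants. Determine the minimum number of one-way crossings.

Counting alone: each trip to the upper station takes at most 2 across and each return brings at least 1 back, so after t trips out (and t−1 returns) at most 2t − (t−1) of the 4 are across; that first reaches 4 at t = 3, so at least 5 crossings are needed.
The plan below uses exactly 5 crossings, so it is optimal:
1. 2 bandits → the upper station.  (the lower station: 2M 0B; the upper station: 0M 2B)
2. 1 bandit ← the lower station.  (the lower station: 2M 1B; the upper station: 0M 1B)
3. 2 merchants → the upper station.  (the lower station: 0M 1B; the upper station: 2M 1B)
4. 1 bandit ← the lower station.  (the lower station: 0M 2B; the upper station: 2M 0B)
5. 2 bandits → the upper station.  (the lower station: 0M 0B; the upper station: 2M 2B)

5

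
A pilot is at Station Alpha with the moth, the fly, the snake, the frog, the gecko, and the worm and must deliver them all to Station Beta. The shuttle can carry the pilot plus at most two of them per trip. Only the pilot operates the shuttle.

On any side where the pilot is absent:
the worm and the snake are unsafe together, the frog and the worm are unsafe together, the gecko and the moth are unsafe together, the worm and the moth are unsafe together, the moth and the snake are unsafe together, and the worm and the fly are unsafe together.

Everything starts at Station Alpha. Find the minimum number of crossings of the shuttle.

9

Counting alone: the pilot can take at most 2 across per trip to Station Beta, so moving all 6 needs at least 3 loaded trips out, with a return between consecutive ones — at least 5 crossings.
The safety rule pushes this higher. Following every safe sequence of crossings, the most of the 6 that can be at Station Beta as the shuttle arrives there on crossings 5, 7 is 4, 5 respectively — never all 6.
So no plan with fewer than 9 crossings exists, and this one achieves 9:
1. Pilot goes to Station Beta with the moth and the worm.
2. Pilot goes back to Station Alpha with the moth.
3. Pilot goes to Station Beta with the fly and the moth.
4. Pilot goes back to Station Alpha with the worm.
5. Pilot goes to Station Beta with the frog and the snake.
6. Pilot goes back to Station Alpha with the moth.
7. Pilot goes to Station Beta with the gecko and the moth.
8. Pilot goes back to Station Alpha with the moth.
9. Pilot goes to Station Beta with the moth and the worm.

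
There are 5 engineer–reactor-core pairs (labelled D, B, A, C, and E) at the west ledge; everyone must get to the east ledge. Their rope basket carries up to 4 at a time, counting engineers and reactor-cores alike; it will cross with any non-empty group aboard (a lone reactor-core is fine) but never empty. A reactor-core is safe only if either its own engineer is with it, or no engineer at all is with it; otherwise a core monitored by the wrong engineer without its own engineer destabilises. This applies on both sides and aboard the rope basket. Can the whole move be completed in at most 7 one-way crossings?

Yes — this plan uses 7 crossings (≤ 7):
1. engineer D and reactor-core D cross → the east ledge.
2. engineer D crosses ← the west ledge.
3. reactor-core A, reactor-core B, reactor-core C, and reactor-core E cross → the east ledge.
4. reactor-core D crosses ← the west ledge.
5. engineer A, engineer B, engineer C, and engineer E cross → the east ledge.
6. engineer B and reactor-core B cross ← the west ledge.
7. engineer B, engineer D, reactor-core B, and reactor-core D cross → the east ledge.

Yes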